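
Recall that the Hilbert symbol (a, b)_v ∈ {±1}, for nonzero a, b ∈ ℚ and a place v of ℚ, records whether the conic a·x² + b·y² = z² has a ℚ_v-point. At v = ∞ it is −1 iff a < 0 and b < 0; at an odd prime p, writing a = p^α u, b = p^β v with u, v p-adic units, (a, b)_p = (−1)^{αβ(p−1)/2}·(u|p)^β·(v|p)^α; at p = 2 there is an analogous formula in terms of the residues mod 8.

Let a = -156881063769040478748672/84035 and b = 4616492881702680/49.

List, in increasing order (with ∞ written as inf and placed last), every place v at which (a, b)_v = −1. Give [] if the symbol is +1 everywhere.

[3, 7]

Mod squares: a ≡ -41055, b ≡ 230. Check v ∈ {∞, 2, 3, 5, 7, 11, 17, 23}.
v=11: a=11^12·(≡2), b=11^8·(≡8) mod 11; (2|11)=-1, (8|11)=-1; (−1)^{12·8·5}·(-1)^8·(-1)^12 = +1.
v=2: v_2(a)=14, v_2(b)=3; units ≡ 1, 3 (mod 8); ε·ε+αω+βω = 0·1+14·1+3·0 ≡ 0  ⇒  (a,b)_2 = +1.
v=∞: -41055 < 0 and 230 > 0  ⇒  (a,b)_∞ = +1.
v=23: a=23^1·(≡9), b=23^1·(≡11) mod 23; (9|23)=+1, (11|23)=-1; (−1)^{1·1·11}·(+1)^1·(-1)^1 = +1.
v=7: a=7^-5·(≡4), b=7^-2·(≡6) mod 7; (4|7)=+1, (6|7)=-1; (−1)^{-5·-2·3}·(+1)^-2·(-1)^-5 = -1.
v=3: a=3^3·(≡1), b=3^4·(≡2) mod 3; (1|3)=+1, (2|3)=-1; (−1)^{3·4·1}·(+1)^4·(-1)^3 = -1.
v=5: a=5^-1·(≡4), b=5^1·(≡4) mod 5; (4|5)=+1, (4|5)=+1; (−1)^{-1·1·2}·(+1)^1·(+1)^-1 = +1.
v=17: a=17^3·(≡15), b=17^2·(≡13) mod 17; (15|17)=+1, (13|17)=+1; (−1)^{3·2·8}·(+1)^2·(+1)^3 = +1.
Ram(-41055, 230) = {3, 7}; no ℚ_3-point on the conic.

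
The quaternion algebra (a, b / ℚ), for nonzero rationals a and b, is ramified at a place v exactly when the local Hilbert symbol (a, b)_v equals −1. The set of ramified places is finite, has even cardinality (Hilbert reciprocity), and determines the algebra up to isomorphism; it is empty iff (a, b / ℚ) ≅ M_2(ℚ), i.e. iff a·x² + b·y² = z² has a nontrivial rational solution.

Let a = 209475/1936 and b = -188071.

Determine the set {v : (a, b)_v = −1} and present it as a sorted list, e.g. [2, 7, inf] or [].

(a, b) ≡ (19, -188071) mod (ℚ^×)²; places V = {2, 3, 5, 7, 11, 13, 17, 19, 23, 37, ∞}.
(a,b)_17: α=0, u≡8; β=1, v≡4 (mod 17); (8|17)=+1, (4|17)=+1; sign (−1)^0·+1^1·+1^0 = +1.
(a,b)_37: α=0, u≡20; β=1, v≡23 (mod 37); (20|37)=-1, (23|37)=-1; sign (−1)^0·-1^1·-1^0 = -1.
(a,b)_11: α=-2, u≡7; β=0, v≡7 (mod 11); (7|11)=-1, (7|11)=-1; sign (−1)^0·-1^0·-1^-2 = +1.
(a,b)_3: α=2, u≡1; β=0, v≡2 (mod 3); (1|3)=+1, (2|3)=-1; sign (−1)^0·+1^0·-1^2 = +1.
(a,b)_7: α=2, u≡3; β=0, v≡5 (mod 7); (3|7)=-1, (5|7)=-1; sign (−1)^0·-1^0·-1^2 = +1.
(a,b)_5: α=2, u≡4; β=0, v≡4 (mod 5); (4|5)=+1, (4|5)=+1; sign (−1)^0·+1^0·+1^2 = +1.
(a,b)_23: α=0, u≡15; β=1, v≡11 (mod 23); (15|23)=-1, (11|23)=-1; sign (−1)^0·-1^1·-1^0 = -1.
(a,b)_2: α=-4, β=0; u≡3, v≡1 (mod 8); ε(u)ε(v)=1·0, αω(v)=-4·0, βω(u)=0·1; sum ≡ 0  ⇒  +1.
(a,b)_∞: sgn(19)=+, sgn(-188071)=−, so +1.
(a,b)_13: α=0, u≡7; β=1, v≡2 (mod 13); (7|13)=-1, (2|13)=-1; sign (−1)^0·-1^1·-1^0 = -1.
(a,b)_19: α=1, u≡7; β=0, v≡10 (mod 19); (7|19)=+1, (10|19)=-1; sign (−1)^0·+1^0·-1^1 = -1.
(19, -188071 / ℚ) ramifies at {13, 19, 23, 37}: a division algebra.

[13, 19, 23, 37]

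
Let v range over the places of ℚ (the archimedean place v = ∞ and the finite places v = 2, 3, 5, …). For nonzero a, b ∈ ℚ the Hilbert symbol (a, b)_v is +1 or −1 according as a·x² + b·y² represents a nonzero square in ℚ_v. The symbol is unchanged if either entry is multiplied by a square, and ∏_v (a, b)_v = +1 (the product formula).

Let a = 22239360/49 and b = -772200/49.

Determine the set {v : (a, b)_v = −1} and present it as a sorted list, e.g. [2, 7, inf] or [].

(a, b) ≡ (4290, -858) mod (ℚ^×)²; places V = {2, 3, 5, 7, 11, 13, ∞}.
(a,b)_∞: sgn(4290)=+, sgn(-858)=−, so +1.
(a,b)_3: α=5, u≡2; β=3, v≡2 (mod 3); (2|3)=-1, (2|3)=-1; sign (−1)^1·-1^3·-1^5 = -1.
(a,b)_13: α=1, u≡5; β=1, v≡1 (mod 13); (5|13)=-1, (1|13)=+1; sign (−1)^0·-1^1·+1^1 = -1.
(a,b)_11: α=1, u≡3; β=1, v≡7 (mod 11); (3|11)=+1, (7|11)=-1; sign (−1)^1·+1^1·-1^1 = +1.
(a,b)_5: α=1, u≡3; β=2, v≡3 (mod 5); (3|5)=-1, (3|5)=-1; sign (−1)^0·-1^2·-1^1 = -1.
(a,b)_2: α=7, β=3; u≡1, v≡3 (mod 8); ε(u)ε(v)=0·1, αω(v)=7·1, βω(u)=3·0; sum ≡ 1  ⇒  -1.
(a,b)_7: α=-2, u≡3; β=-2, v≡5 (mod 7); (3|7)=-1, (5|7)=-1; sign (−1)^0·-1^-2·-1^-2 = +1.
(4290, -858 / ℚ) ramifies at {2, 3, 5, 13}: a division algebra.

[2, 3, 5, 13]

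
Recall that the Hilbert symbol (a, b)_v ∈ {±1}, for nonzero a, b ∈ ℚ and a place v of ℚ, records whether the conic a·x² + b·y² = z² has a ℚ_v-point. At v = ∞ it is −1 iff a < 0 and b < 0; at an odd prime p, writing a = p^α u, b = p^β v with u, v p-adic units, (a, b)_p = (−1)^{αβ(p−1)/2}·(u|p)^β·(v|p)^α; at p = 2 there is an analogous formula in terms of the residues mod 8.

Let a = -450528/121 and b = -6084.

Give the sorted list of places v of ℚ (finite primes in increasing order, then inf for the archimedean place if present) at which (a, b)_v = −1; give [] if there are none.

(a, b) ≡ (-78, -1) mod (ℚ^×)²; places V = {2, 3, 11, 13, 19, ∞}.
(a,b)_19: α=2, u≡9; β=0, v≡15 (mod 19); (9|19)=+1, (15|19)=-1; sign (−1)^0·+1^0·-1^2 = +1.
(a,b)_∞: sgn(-78)=−, sgn(-1)=−, so -1.
(a,b)_13: α=1, u≡7; β=2, v≡3 (mod 13); (7|13)=-1, (3|13)=+1; sign (−1)^0·-1^2·+1^1 = +1.
(a,b)_2: α=5, β=2; u≡1, v≡7 (mod 8); ε(u)ε(v)=0·1, αω(v)=5·0, βω(u)=2·0; sum ≡ 0  ⇒  +1.
(a,b)_3: α=1, u≡1; β=2, v≡2 (mod 3); (1|3)=+1, (2|3)=-1; sign (−1)^0·+1^2·-1^1 = -1.
(a,b)_11: α=-2, u≡10; β=0, v≡10 (mod 11); (10|11)=-1, (10|11)=-1; sign (−1)^0·-1^0·-1^-2 = +1.
(-78, -1 / ℚ) ramifies at {3, ∞}: a division algebra.

[3, inf]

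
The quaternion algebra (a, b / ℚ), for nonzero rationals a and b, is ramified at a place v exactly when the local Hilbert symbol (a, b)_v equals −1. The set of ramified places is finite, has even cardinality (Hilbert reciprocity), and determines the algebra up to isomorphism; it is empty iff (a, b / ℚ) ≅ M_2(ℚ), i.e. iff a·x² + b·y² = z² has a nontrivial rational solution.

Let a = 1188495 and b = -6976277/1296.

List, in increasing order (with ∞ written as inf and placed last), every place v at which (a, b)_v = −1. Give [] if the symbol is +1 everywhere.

Mod squares: a ≡ 55, b ≡ -77. Check v ∈ {∞, 2, 3, 5, 7, 11, 43}.
v=11: a=11^1·(≡3), b=11^1·(≡1) mod 11; (3|11)=+1, (1|11)=+1; (−1)^{1·1·5}·(+1)^1·(+1)^1 = -1.
v=43: a=43^0·(≡18), b=43^2·(≡9) mod 43; (18|43)=-1, (9|43)=+1; (−1)^{0·2·21}·(-1)^2·(+1)^0 = +1.
v=∞: 55 > 0 and -77 < 0  ⇒  (a,b)_∞ = +1.
v=2: v_2(a)=0, v_2(b)=-4; units ≡ 7, 3 (mod 8); ε·ε+αω+βω = 1·1+0·1+-4·0 ≡ 1  ⇒  (a,b)_2 = -1.
v=7: a=7^4·(≡5), b=7^3·(≡3) mod 7; (5|7)=-1, (3|7)=-1; (−1)^{4·3·3}·(-1)^3·(-1)^4 = -1.
v=5: a=5^1·(≡4), b=5^0·(≡3) mod 5; (4|5)=+1, (3|5)=-1; (−1)^{1·0·2}·(+1)^0·(-1)^1 = -1.
v=3: a=3^2·(≡1), b=3^-4·(≡1) mod 3; (1|3)=+1, (1|3)=+1; (−1)^{2·-4·1}·(+1)^-4·(+1)^2 = +1.
|Ram(55, -77)| = 4, even; anisotropic at {2, 5, 7, 11}.

[2, 5, 7, 11]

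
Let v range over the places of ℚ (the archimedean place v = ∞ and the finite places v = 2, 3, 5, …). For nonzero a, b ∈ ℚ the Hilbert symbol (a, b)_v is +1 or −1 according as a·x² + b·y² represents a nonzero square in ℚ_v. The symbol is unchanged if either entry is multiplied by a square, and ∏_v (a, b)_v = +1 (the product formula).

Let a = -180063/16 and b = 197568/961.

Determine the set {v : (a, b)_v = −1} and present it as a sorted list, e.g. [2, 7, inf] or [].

(a, b) ≡ (-247, 7) mod (ℚ^×)²; places V = {2, 3, 7, 13, 19, 31, ∞}.
(a,b)_7: α=0, u≡6; β=3, v≡1 (mod 7); (6|7)=-1, (1|7)=+1; sign (−1)^0·-1^3·+1^0 = -1.
(a,b)_3: α=6, u≡2; β=2, v≡1 (mod 3); (2|3)=-1, (1|3)=+1; sign (−1)^0·-1^2·+1^6 = +1.
(a,b)_2: α=-4, β=6; u≡1, v≡7 (mod 8); ε(u)ε(v)=0·1, αω(v)=-4·0, βω(u)=6·0; sum ≡ 0  ⇒  +1.
(a,b)_13: α=1, u≡11; β=0, v≡6 (mod 13); (11|13)=-1, (6|13)=-1; sign (−1)^0·-1^0·-1^1 = -1.
(a,b)_∞: sgn(-247)=−, sgn(7)=+, so +1.
(a,b)_31: α=0, u≡1; β=-2, v≡5 (mod 31); (1|31)=+1, (5|31)=+1; sign (−1)^0·+1^-2·+1^0 = +1.
(a,b)_19: α=1, u≡5; β=0, v≡4 (mod 19); (5|19)=+1, (4|19)=+1; sign (−1)^0·+1^0·+1^1 = +1.
|Ram(-247, 7)| = 2, even; anisotropic at {7, 13}.

[7, 13]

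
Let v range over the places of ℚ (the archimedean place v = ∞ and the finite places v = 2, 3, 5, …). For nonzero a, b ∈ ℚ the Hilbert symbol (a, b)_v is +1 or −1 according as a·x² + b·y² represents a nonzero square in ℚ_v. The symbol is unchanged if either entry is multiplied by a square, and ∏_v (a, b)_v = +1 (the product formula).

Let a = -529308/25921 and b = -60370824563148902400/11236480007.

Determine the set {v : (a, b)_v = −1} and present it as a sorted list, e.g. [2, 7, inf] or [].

Mod squares: a ≡ -87, b ≡ -86043. Check v ∈ {∞, 2, 3, 5, 7, 13, 23, 29, 31, 43}.
v=29: a=29^1·(≡8), b=29^3·(≡20) mod 29; (8|29)=-1, (20|29)=+1; (−1)^{1·3·14}·(-1)^3·(+1)^1 = -1.
v=43: a=43^0·(≡8), b=43^1·(≡32) mod 43; (8|43)=-1, (32|43)=-1; (−1)^{0·1·21}·(-1)^1·(-1)^0 = -1.
v=5: a=5^0·(≡2), b=5^2·(≡2) mod 5; (2|5)=-1, (2|5)=-1; (−1)^{0·2·2}·(-1)^2·(-1)^0 = +1.
v=3: a=3^3·(≡1), b=3^9·(≡2) mod 3; (1|3)=+1, (2|3)=-1; (−1)^{3·9·1}·(+1)^9·(-1)^3 = +1.
v=7: a=7^-2·(≡1), b=7^0·(≡1) mod 7; (1|7)=+1, (1|7)=+1; (−1)^{-2·0·3}·(+1)^0·(+1)^-2 = +1.
v=31: a=31^0·(≡22), b=31^-4·(≡3) mod 31; (22|31)=-1, (3|31)=-1; (−1)^{0·-4·15}·(-1)^-4·(-1)^0 = +1.
v=23: a=23^-2·(≡20), b=23^-3·(≡16) mod 23; (20|23)=-1, (16|23)=+1; (−1)^{-2·-3·11}·(-1)^-3·(+1)^-2 = -1.
v=2: v_2(a)=2, v_2(b)=12; units ≡ 1, 5 (mod 8); ε·ε+αω+βω = 0·0+2·1+12·0 ≡ 0  ⇒  (a,b)_2 = +1.
v=∞: -87 < 0 and -86043 < 0  ⇒  (a,b)_∞ = -1.
v=13: a=13^2·(≡12), b=13^4·(≡9) mod 13; (12|13)=+1, (9|13)=+1; (−1)^{2·4·6}·(+1)^4·(+1)^2 = +1.
|Ram(-87, -86043)| = 4, even; anisotropic at {23, 29, 43, ∞}.

[23, 29, 43, inf]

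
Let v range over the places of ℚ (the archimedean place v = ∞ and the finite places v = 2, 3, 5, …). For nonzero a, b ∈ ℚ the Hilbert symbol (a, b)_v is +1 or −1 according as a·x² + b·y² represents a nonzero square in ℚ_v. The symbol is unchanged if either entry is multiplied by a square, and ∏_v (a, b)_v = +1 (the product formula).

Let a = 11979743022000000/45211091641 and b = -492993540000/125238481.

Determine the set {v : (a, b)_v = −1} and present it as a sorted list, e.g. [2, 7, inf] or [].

Mod squares: a ≡ 78, b ≡ -26. Check v ∈ {∞, 2, 3, 5, 13, 17, 19, 31}.
v=5: a=5^6·(≡3), b=5^4·(≡1) mod 5; (3|5)=-1, (1|5)=+1; (−1)^{6·4·2}·(-1)^4·(+1)^6 = +1.
v=17: a=17^2·(≡7), b=17^2·(≡13) mod 17; (7|17)=-1, (13|17)=+1; (−1)^{2·2·8}·(-1)^2·(+1)^2 = +1.
v=31: a=31^-2·(≡9), b=31^-2·(≡14) mod 31; (9|31)=+1, (14|31)=+1; (−1)^{-2·-2·15}·(+1)^-2·(+1)^-2 = +1.
v=3: a=3^13·(≡2), b=3^8·(≡1) mod 3; (2|3)=-1, (1|3)=+1; (−1)^{13·8·1}·(-1)^8·(+1)^13 = +1.
v=2: v_2(a)=7, v_2(b)=5; units ≡ 7, 3 (mod 8); ε·ε+αω+βω = 1·1+7·1+5·0 ≡ 0  ⇒  (a,b)_2 = +1.
v=19: a=19^-6·(≡12), b=19^-4·(≡12) mod 19; (12|19)=-1, (12|19)=-1; (−1)^{-6·-4·9}·(-1)^-4·(-1)^-6 = +1.
v=13: a=13^1·(≡5), b=13^1·(≡5) mod 13; (5|13)=-1, (5|13)=-1; (−1)^{1·1·6}·(-1)^1·(-1)^1 = +1.
v=∞: 78 > 0 and -26 < 0  ⇒  (a,b)_∞ = +1.
Every local symbol is +1, so the conic 78·x² + -26·y² = z² has ℚ_v-points for all v and hence a ℚ-point; (a, b / ℚ) ≅ M_2(ℚ).

[]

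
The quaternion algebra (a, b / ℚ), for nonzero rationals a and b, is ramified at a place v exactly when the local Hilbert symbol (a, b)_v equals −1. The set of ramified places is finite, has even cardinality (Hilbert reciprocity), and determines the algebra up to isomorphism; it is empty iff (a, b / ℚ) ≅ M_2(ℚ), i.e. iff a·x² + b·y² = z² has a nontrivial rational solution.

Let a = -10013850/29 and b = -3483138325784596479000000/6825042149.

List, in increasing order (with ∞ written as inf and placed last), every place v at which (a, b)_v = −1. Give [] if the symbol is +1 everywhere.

(a, b) ≡ (-4466, -70499) mod (ℚ^×)²; places V = {2, 3, 5, 7, 11, 13, 17, 23, 29, ∞}.
(a,b)_23: α=0, u≡20; β=-4, v≡5 (mod 23); (20|23)=-1, (5|23)=-1; sign (−1)^0·-1^-4·-1^0 = +1.
(a,b)_5: α=2, u≡4; β=6, v≡1 (mod 5); (4|5)=+1, (1|5)=+1; sign (−1)^0·+1^6·+1^2 = +1.
(a,b)_2: α=1, β=6; u≡7, v≡5 (mod 8); ε(u)ε(v)=1·0, αω(v)=1·1, βω(u)=6·0; sum ≡ 1  ⇒  -1.
(a,b)_11: α=1, u≡3; β=3, v≡3 (mod 11); (3|11)=+1, (3|11)=+1; sign (−1)^1·+1^3·+1^1 = -1.
(a,b)_7: α=1, u≡5; β=4, v≡3 (mod 7); (5|7)=-1, (3|7)=-1; sign (−1)^0·-1^4·-1^1 = -1.
(a,b)_17: α=2, u≡11; β=5, v≡15 (mod 17); (11|17)=-1, (15|17)=+1; sign (−1)^0·-1^5·+1^2 = -1.
(a,b)_13: α=0, u≡8; β=1, v≡5 (mod 13); (8|13)=-1, (5|13)=-1; sign (−1)^0·-1^1·-1^0 = -1.
(a,b)_∞: sgn(-4466)=−, sgn(-70499)=−, so -1.
(a,b)_29: α=-1, u≡24; β=-3, v≡16 (mod 29); (24|29)=+1, (16|29)=+1; sign (−1)^0·+1^-3·+1^-1 = +1.
(a,b)_3: α=2, u≡1; β=10, v≡1 (mod 3); (1|3)=+1, (1|3)=+1; sign (−1)^0·+1^10·+1^2 = +1.
Ram(-4466, -70499) = {2, 7, 11, 13, 17, ∞}; no ℚ_2-point on the conic.

[2, 7, 11, 13, 17, inf]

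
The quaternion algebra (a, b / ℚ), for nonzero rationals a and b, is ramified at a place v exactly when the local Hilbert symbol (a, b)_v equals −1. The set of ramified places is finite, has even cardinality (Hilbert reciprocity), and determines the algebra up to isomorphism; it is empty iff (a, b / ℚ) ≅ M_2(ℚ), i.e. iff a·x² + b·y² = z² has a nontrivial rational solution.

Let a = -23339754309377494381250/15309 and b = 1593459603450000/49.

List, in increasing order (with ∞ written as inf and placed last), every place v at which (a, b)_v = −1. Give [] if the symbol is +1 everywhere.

(a, b) ≡ (-903210, 2145) mod (ℚ^×)²; places V = {2, 3, 5, 7, 11, 13, 17, 23, 31, ∞}.
(a,b)_17: α=5, u≡14; β=2, v≡14 (mod 17); (14|17)=-1, (14|17)=-1; sign (−1)^0·-1^2·-1^5 = -1.
(a,b)_3: α=-7, u≡1; β=3, v≡1 (mod 3); (1|3)=+1, (1|3)=+1; sign (−1)^1·+1^3·+1^-7 = -1.
(a,b)_7: α=-1, u≡1; β=-2, v≡6 (mod 7); (1|7)=+1, (6|7)=-1; sign (−1)^0·+1^-2·-1^-1 = -1.
(a,b)_23: α=3, u≡22; β=0, v≡8 (mod 23); (22|23)=-1, (8|23)=+1; sign (−1)^0·-1^0·+1^3 = +1.
(a,b)_2: α=1, β=4; u≡3, v≡1 (mod 8); ε(u)ε(v)=1·0, αω(v)=1·0, βω(u)=4·1; sum ≡ 0  ⇒  +1.
(a,b)_13: α=2, u≡9; β=5, v≡4 (mod 13); (9|13)=+1, (4|13)=+1; sign (−1)^0·+1^5·+1^2 = +1.
(a,b)_∞: sgn(-903210)=−, sgn(2145)=+, so +1.
(a,b)_5: α=5, u≡2; β=5, v≡1 (mod 5); (2|5)=-1, (1|5)=+1; sign (−1)^0·-1^5·+1^5 = -1.
(a,b)_11: α=3, u≡4; β=1, v≡7 (mod 11); (4|11)=+1, (7|11)=-1; sign (−1)^1·+1^1·-1^3 = +1.
(a,b)_31: α=2, u≡13; β=0, v≡6 (mod 31); (13|31)=-1, (6|31)=-1; sign (−1)^0·-1^0·-1^2 = +1.
(-903210, 2145 / ℚ) ramifies at {3, 5, 7, 17}: a division algebra.

[3, 5, 7, 17]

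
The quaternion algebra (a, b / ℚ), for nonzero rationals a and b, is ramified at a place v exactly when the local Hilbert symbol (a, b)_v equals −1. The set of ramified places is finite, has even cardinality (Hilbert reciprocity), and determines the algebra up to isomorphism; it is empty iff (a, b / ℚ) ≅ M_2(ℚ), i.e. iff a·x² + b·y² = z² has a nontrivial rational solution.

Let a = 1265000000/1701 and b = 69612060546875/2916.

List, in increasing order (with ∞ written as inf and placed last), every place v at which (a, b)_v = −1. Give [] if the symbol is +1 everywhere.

(a, b) ≡ (26565, 11) mod (ℚ^×)²; places V = {2, 3, 5, 7, 11, 23, ∞}.
(a,b)_∞: sgn(26565)=+, sgn(11)=+, so +1.
(a,b)_7: α=-1, u≡1; β=2, v≡4 (mod 7); (1|7)=+1, (4|7)=+1; sign (−1)^0·+1^2·+1^-1 = +1.
(a,b)_23: α=1, u≡15; β=2, v≡10 (mod 23); (15|23)=-1, (10|23)=-1; sign (−1)^0·-1^2·-1^1 = -1.
(a,b)_11: α=1, u≡7; β=1, v≡4 (mod 11); (7|11)=-1, (4|11)=+1; sign (−1)^1·-1^1·+1^1 = +1.
(a,b)_2: α=6, β=-2; u≡5, v≡3 (mod 8); ε(u)ε(v)=0·1, αω(v)=6·1, βω(u)=-2·1; sum ≡ 0  ⇒  +1.
(a,b)_3: α=-5, u≡2; β=-6, v≡2 (mod 3); (2|3)=-1, (2|3)=-1; sign (−1)^0·-1^-6·-1^-5 = -1.
(a,b)_5: α=7, u≡2; β=12, v≡1 (mod 5); (2|5)=-1, (1|5)=+1; sign (−1)^0·-1^12·+1^7 = +1.
|Ram(26565, 11)| = 2, even; anisotropic at {3, 23}.

[3, 23]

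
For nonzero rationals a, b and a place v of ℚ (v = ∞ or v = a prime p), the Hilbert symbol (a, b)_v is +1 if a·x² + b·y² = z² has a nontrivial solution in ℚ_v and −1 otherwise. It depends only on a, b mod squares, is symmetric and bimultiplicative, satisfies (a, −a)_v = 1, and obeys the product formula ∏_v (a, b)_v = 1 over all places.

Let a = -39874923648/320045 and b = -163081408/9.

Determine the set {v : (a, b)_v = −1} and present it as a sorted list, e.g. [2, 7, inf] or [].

[2, 3, 5, 7, 19, inf]

Mod squares: a ≡ -9690, b ≡ -52003. Check v ∈ {∞, 2, 3, 5, 7, 11, 17, 19, 23}.
v=19: a=19^1·(≡8), b=19^1·(≡2) mod 19; (8|19)=-1, (2|19)=-1; (−1)^{1·1·9}·(-1)^1·(-1)^1 = -1.
v=11: a=11^-2·(≡9), b=11^0·(≡3) mod 11; (9|11)=+1, (3|11)=+1; (−1)^{-2·0·5}·(+1)^0·(+1)^-2 = +1.
v=23: a=23^-2·(≡18), b=23^1·(≡4) mod 23; (18|23)=+1, (4|23)=+1; (−1)^{-2·1·11}·(+1)^1·(+1)^-2 = +1.
v=2: v_2(a)=7, v_2(b)=6; units ≡ 3, 5 (mod 8); ε·ε+αω+βω = 1·0+7·1+6·1 ≡ 1  ⇒  (a,b)_2 = -1.
v=3: a=3^9·(≡1), b=3^-2·(≡2) mod 3; (1|3)=+1, (2|3)=-1; (−1)^{9·-2·1}·(+1)^-2·(-1)^9 = -1.
v=7: a=7^2·(≡6), b=7^3·(≡6) mod 7; (6|7)=-1, (6|7)=-1; (−1)^{2·3·3}·(-1)^3·(-1)^2 = -1.
v=17: a=17^1·(≡15), b=17^1·(≡16) mod 17; (15|17)=+1, (16|17)=+1; (−1)^{1·1·8}·(+1)^1·(+1)^1 = +1.
v=∞: -9690 < 0 and -52003 < 0  ⇒  (a,b)_∞ = -1.
v=5: a=5^-1·(≡3), b=5^0·(≡3) mod 5; (3|5)=-1, (3|5)=-1; (−1)^{-1·0·2}·(-1)^0·(-1)^-1 = -1.
Ram(-9690, -52003) = {2, 3, 5, 7, 19, ∞}; no ℚ_2-point on the conic.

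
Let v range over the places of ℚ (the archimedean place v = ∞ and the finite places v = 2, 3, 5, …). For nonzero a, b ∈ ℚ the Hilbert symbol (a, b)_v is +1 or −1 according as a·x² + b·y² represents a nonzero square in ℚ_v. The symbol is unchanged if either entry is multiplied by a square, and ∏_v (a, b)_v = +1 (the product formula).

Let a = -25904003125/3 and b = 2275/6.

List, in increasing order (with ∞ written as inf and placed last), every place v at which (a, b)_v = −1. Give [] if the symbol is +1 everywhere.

(a, b) ≡ (-15015, 546) mod (ℚ^×)²; places V = {2, 3, 5, 7, 11, 13, ∞}.
(a,b)_13: α=3, u≡8; β=1, v≡1 (mod 13); (8|13)=-1, (1|13)=+1; sign (−1)^0·-1^1·+1^3 = -1.
(a,b)_∞: sgn(-15015)=−, sgn(546)=+, so +1.
(a,b)_5: α=5, u≡3; β=2, v≡1 (mod 5); (3|5)=-1, (1|5)=+1; sign (−1)^0·-1^2·+1^5 = +1.
(a,b)_3: α=-1, u≡2; β=-1, v≡2 (mod 3); (2|3)=-1, (2|3)=-1; sign (−1)^1·-1^-1·-1^-1 = -1.
(a,b)_7: α=3, u≡4; β=1, v≡4 (mod 7); (4|7)=+1, (4|7)=+1; sign (−1)^1·+1^1·+1^3 = -1.
(a,b)_2: α=0, β=-1; u≡1, v≡1 (mod 8); ε(u)ε(v)=0·0, αω(v)=0·0, βω(u)=-1·0; sum ≡ 0  ⇒  +1.
(a,b)_11: α=1, u≡2; β=0, v≡7 (mod 11); (2|11)=-1, (7|11)=-1; sign (−1)^0·-1^0·-1^1 = -1.
|Ram(-15015, 546)| = 4, even; anisotropic at {3, 7, 11, 13}.

[3, 7, 11, 13]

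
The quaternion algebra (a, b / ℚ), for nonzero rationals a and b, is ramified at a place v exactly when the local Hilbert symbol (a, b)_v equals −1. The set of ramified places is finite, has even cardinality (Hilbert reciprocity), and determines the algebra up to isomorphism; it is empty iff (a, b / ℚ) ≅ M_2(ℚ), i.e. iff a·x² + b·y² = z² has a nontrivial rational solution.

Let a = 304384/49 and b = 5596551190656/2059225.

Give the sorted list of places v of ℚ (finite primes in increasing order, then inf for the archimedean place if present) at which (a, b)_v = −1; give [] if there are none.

[2, 29, 37, 41]

Mod squares: a ≡ 1189, b ≡ 1123394. Check v ∈ {∞, 2, 3, 5, 7, 17, 19, 29, 31, 37, 41, 47}.
v=31: a=31^0·(≡29), b=31^2·(≡1) mod 31; (29|31)=-1, (1|31)=+1; (−1)^{0·2·15}·(-1)^2·(+1)^0 = +1.
v=2: v_2(a)=8, v_2(b)=7; units ≡ 5, 1 (mod 8); ε·ε+αω+βω = 0·0+8·0+7·1 ≡ 1  ⇒  (a,b)_2 = -1.
v=3: a=3^0·(≡1), b=3^4·(≡2) mod 3; (1|3)=+1, (2|3)=-1; (−1)^{0·4·1}·(+1)^4·(-1)^0 = +1.
v=47: a=47^0·(≡6), b=47^1·(≡29) mod 47; (6|47)=+1, (29|47)=-1; (−1)^{0·1·23}·(+1)^1·(-1)^0 = +1.
v=5: a=5^0·(≡1), b=5^-2·(≡4) mod 5; (1|5)=+1, (4|5)=+1; (−1)^{0·-2·2}·(+1)^-2·(+1)^0 = +1.
v=37: a=37^0·(≡8), b=37^1·(≡31) mod 37; (8|37)=-1, (31|37)=-1; (−1)^{0·1·18}·(-1)^1·(-1)^0 = -1.
v=41: a=41^1·(≡26), b=41^-2·(≡28) mod 41; (26|41)=-1, (28|41)=-1; (−1)^{1·-2·20}·(-1)^-2·(-1)^1 = -1.
v=∞: 1189 > 0 and 1123394 > 0  ⇒  (a,b)_∞ = +1.
v=19: a=19^0·(≡9), b=19^1·(≡17) mod 19; (9|19)=+1, (17|19)=+1; (−1)^{0·1·9}·(+1)^1·(+1)^0 = +1.
v=29: a=29^1·(≡26), b=29^0·(≡26) mod 29; (26|29)=-1, (26|29)=-1; (−1)^{1·0·14}·(-1)^0·(-1)^1 = -1.
v=7: a=7^-2·(≡3), b=7^-2·(≡5) mod 7; (3|7)=-1, (5|7)=-1; (−1)^{-2·-2·3}·(-1)^-2·(-1)^-2 = +1.
v=17: a=17^0·(≡9), b=17^1·(≡5) mod 17; (9|17)=+1, (5|17)=-1; (−1)^{0·1·8}·(+1)^1·(-1)^0 = +1.
Ram(1189, 1123394) = {2, 29, 37, 41}; no ℚ_2-point on the conic.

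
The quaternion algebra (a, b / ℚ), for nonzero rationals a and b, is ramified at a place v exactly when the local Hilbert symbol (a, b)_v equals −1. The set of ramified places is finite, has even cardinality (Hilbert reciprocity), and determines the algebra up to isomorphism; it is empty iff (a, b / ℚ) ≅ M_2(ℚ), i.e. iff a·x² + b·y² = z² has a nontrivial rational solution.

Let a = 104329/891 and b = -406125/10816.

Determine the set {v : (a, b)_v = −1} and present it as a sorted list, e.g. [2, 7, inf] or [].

[2, 11]

(a, b) ≡ (11, -5) mod (ℚ^×)²; places V = {2, 3, 5, 11, 13, 17, 19, ∞}.
(a,b)_2: α=0, β=-6; u≡3, v≡3 (mod 8); ε(u)ε(v)=1·1, αω(v)=0·1, βω(u)=-6·1; sum ≡ 1  ⇒  -1.
(a,b)_∞: sgn(11)=+, sgn(-5)=−, so +1.
(a,b)_13: α=0, u≡8; β=-2, v≡5 (mod 13); (8|13)=-1, (5|13)=-1; sign (−1)^0·-1^-2·-1^0 = +1.
(a,b)_17: α=2, u≡3; β=0, v≡14 (mod 17); (3|17)=-1, (14|17)=-1; sign (−1)^0·-1^0·-1^2 = +1.
(a,b)_5: α=0, u≡4; β=3, v≡1 (mod 5); (4|5)=+1, (1|5)=+1; sign (−1)^0·+1^3·+1^0 = +1.
(a,b)_3: α=-4, u≡2; β=2, v≡1 (mod 3); (2|3)=-1, (1|3)=+1; sign (−1)^0·-1^2·+1^-4 = +1.
(a,b)_19: α=2, u≡17; β=2, v≡3 (mod 19); (17|19)=+1, (3|19)=-1; sign (−1)^0·+1^2·-1^2 = +1.
(a,b)_11: α=-1, u≡4; β=0, v≡2 (mod 11); (4|11)=+1, (2|11)=-1; sign (−1)^0·+1^0·-1^-1 = -1.
(11, -5 / ℚ) ramifies at {2, 11}: a division algebra.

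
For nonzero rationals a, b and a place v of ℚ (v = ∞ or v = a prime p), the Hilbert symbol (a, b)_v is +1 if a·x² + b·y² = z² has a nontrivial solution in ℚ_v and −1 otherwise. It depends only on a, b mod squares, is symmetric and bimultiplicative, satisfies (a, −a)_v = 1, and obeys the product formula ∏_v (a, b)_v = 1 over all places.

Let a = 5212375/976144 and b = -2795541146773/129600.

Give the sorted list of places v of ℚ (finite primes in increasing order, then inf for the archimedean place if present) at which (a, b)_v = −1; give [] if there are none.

Mod squares: a ≡ 4255, b ≡ -37. Check v ∈ {∞, 2, 3, 5, 7, 13, 17, 19, 23, 37}.
v=17: a=17^0·(≡14), b=17^2·(≡10) mod 17; (14|17)=-1, (10|17)=-1; (−1)^{0·2·8}·(-1)^2·(-1)^0 = +1.
v=∞: 4255 > 0 and -37 < 0  ⇒  (a,b)_∞ = +1.
v=37: a=37^1·(≡9), b=37^3·(≡26) mod 37; (9|37)=+1, (26|37)=+1; (−1)^{1·3·18}·(+1)^3·(+1)^1 = +1.
v=13: a=13^-2·(≡3), b=13^0·(≡5) mod 13; (3|13)=+1, (5|13)=-1; (−1)^{-2·0·6}·(+1)^0·(-1)^-2 = +1.
v=23: a=23^1·(≡6), b=23^2·(≡6) mod 23; (6|23)=+1, (6|23)=+1; (−1)^{1·2·11}·(+1)^2·(+1)^1 = +1.
v=7: a=7^2·(≡3), b=7^0·(≡5) mod 7; (3|7)=-1, (5|7)=-1; (−1)^{2·0·3}·(-1)^0·(-1)^2 = +1.
v=5: a=5^3·(≡1), b=5^-2·(≡3) mod 5; (1|5)=+1, (3|5)=-1; (−1)^{3·-2·2}·(+1)^-2·(-1)^3 = -1.
v=2: v_2(a)=-4, v_2(b)=-6; units ≡ 7, 3 (mod 8); ε·ε+αω+βω = 1·1+-4·1+-6·0 ≡ 1  ⇒  (a,b)_2 = -1.
v=19: a=19^-2·(≡8), b=19^2·(≡7) mod 19; (8|19)=-1, (7|19)=+1; (−1)^{-2·2·9}·(-1)^2·(+1)^-2 = +1.
v=3: a=3^0·(≡1), b=3^-4·(≡2) mod 3; (1|3)=+1, (2|3)=-1; (−1)^{0·-4·1}·(+1)^-4·(-1)^0 = +1.
|Ram(4255, -37)| = 2, even; anisotropic at {2, 5}.

[2, 5]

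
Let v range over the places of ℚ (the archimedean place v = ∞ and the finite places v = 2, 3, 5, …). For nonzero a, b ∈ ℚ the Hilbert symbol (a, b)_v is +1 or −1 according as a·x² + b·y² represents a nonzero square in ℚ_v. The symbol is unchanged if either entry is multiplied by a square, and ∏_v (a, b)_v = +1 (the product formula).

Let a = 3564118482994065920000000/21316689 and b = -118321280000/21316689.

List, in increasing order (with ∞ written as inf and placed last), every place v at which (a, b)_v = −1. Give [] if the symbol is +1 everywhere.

(a, b) ≡ (770, -77) mod (ℚ^×)²; places V = {2, 3, 5, 7, 11, 19, 23, ∞}.
(a,b)_2: α=15, β=10; u≡1, v≡3 (mod 8); ε(u)ε(v)=0·1, αω(v)=15·1, βω(u)=10·0; sum ≡ 1  ⇒  -1.
(a,b)_5: α=7, u≡4; β=4, v≡3 (mod 5); (4|5)=+1, (3|5)=-1; sign (−1)^0·+1^4·-1^7 = -1.
(a,b)_11: α=3, u≡5; β=1, v≡1 (mod 11); (5|11)=+1, (1|11)=+1; sign (−1)^1·+1^1·+1^3 = -1.
(a,b)_19: α=-2, u≡3; β=-2, v≡3 (mod 19); (3|19)=-1, (3|19)=-1; sign (−1)^0·-1^-2·-1^-2 = +1.
(a,b)_∞: sgn(770)=+, sgn(-77)=−, so +1.
(a,b)_23: α=2, u≡15; β=0, v≡19 (mod 23); (15|23)=-1, (19|23)=-1; sign (−1)^0·-1^0·-1^2 = +1.
(a,b)_3: α=-10, u≡2; β=-10, v≡1 (mod 3); (2|3)=-1, (1|3)=+1; sign (−1)^0·-1^-10·+1^-10 = +1.
(a,b)_7: α=11, u≡3; β=5, v≡6 (mod 7); (3|7)=-1, (6|7)=-1; sign (−1)^1·-1^5·-1^11 = -1.
|Ram(770, -77)| = 4, even; anisotropic at {2, 5, 7, 11}.

[2, 5, 7, 11]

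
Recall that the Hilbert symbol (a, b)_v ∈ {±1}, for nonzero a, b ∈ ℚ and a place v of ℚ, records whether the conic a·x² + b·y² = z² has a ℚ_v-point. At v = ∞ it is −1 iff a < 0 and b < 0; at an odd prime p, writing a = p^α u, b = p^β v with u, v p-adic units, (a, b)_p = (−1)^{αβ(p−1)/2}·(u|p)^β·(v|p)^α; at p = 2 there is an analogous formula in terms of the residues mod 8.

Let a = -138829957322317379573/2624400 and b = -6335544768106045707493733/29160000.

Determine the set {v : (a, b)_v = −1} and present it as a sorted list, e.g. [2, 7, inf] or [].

Mod squares: a ≡ -75227194133, b ≡ -9722453. Check v ∈ {∞, 2, 3, 5, 7, 13, 17, 19, 23, 29, 37, 41, 43}.
v=2: v_2(a)=-4, v_2(b)=-6; units ≡ 3, 3 (mod 8); ε·ε+αω+βω = 1·1+-4·1+-6·1 ≡ 1  ⇒  (a,b)_2 = -1.
v=7: a=7^3·(≡2), b=7^2·(≡4) mod 7; (2|7)=+1, (4|7)=+1; (−1)^{3·2·3}·(+1)^2·(+1)^3 = +1.
v=5: a=5^-2·(≡2), b=5^-4·(≡2) mod 5; (2|5)=-1, (2|5)=-1; (−1)^{-2·-4·2}·(-1)^-4·(-1)^-2 = +1.
v=41: a=41^1·(≡37), b=41^1·(≡13) mod 41; (37|41)=+1, (13|41)=-1; (−1)^{1·1·20}·(+1)^1·(-1)^1 = -1.
v=37: a=37^1·(≡15), b=37^1·(≡14) mod 37; (15|37)=-1, (14|37)=-1; (−1)^{1·1·18}·(-1)^1·(-1)^1 = +1.
v=23: a=23^1·(≡5), b=23^2·(≡21) mod 23; (5|23)=-1, (21|23)=-1; (−1)^{1·2·11}·(-1)^2·(-1)^1 = -1.
v=17: a=17^2·(≡10), b=17^3·(≡10) mod 17; (10|17)=-1, (10|17)=-1; (−1)^{2·3·8}·(-1)^3·(-1)^2 = -1.
v=3: a=3^-8·(≡1), b=3^-6·(≡1) mod 3; (1|3)=+1, (1|3)=+1; (−1)^{-8·-6·1}·(+1)^-6·(+1)^-8 = +1.
v=13: a=13^1·(≡4), b=13^1·(≡10) mod 13; (4|13)=+1, (10|13)=+1; (−1)^{1·1·6}·(+1)^1·(+1)^1 = +1.
v=∞: -75227194133 < 0 and -9722453 < 0  ⇒  (a,b)_∞ = -1.
v=19: a=19^5·(≡13), b=19^6·(≡2) mod 19; (13|19)=-1, (2|19)=-1; (−1)^{5·6·9}·(-1)^6·(-1)^5 = -1.
v=43: a=43^1·(≡34), b=43^2·(≡3) mod 43; (34|43)=-1, (3|43)=-1; (−1)^{1·2·21}·(-1)^2·(-1)^1 = -1.
v=29: a=29^1·(≡22), b=29^1·(≡14) mod 29; (22|29)=+1, (14|29)=-1; (−1)^{1·1·14}·(+1)^1·(-1)^1 = -1.
Ram(-75227194133, -9722453) = {2, 17, 19, 23, 29, 41, 43, ∞}; no ℚ_2-point on the conic.

[2, 17, 19, 23, 29, 41, 43, inf]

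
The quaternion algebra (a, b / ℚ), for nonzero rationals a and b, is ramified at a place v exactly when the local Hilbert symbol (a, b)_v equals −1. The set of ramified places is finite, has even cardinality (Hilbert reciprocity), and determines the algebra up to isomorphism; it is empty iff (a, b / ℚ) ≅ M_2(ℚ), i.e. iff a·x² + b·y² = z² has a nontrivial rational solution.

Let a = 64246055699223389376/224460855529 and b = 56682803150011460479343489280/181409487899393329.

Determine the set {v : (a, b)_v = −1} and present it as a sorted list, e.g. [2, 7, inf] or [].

[7, 11]

Mod squares: a ≡ 19, b ≡ 21945. Check v ∈ {∞, 2, 3, 5, 7, 11, 17, 19, 23, 29, 31}.
v=29: a=29^-2·(≡11), b=29^-4·(≡12) mod 29; (11|29)=-1, (12|29)=-1; (−1)^{-2·-4·14}·(-1)^-4·(-1)^-2 = +1.
v=3: a=3^6·(≡1), b=3^7·(≡1) mod 3; (1|3)=+1, (1|3)=+1; (−1)^{6·7·1}·(+1)^7·(+1)^6 = +1.
v=∞: 19 > 0 and 21945 > 0  ⇒  (a,b)_∞ = +1.
v=7: a=7^2·(≡6), b=7^3·(≡5) mod 7; (6|7)=-1, (5|7)=-1; (−1)^{2·3·3}·(-1)^3·(-1)^2 = -1.
v=17: a=17^-2·(≡13), b=17^-2·(≡15) mod 17; (13|17)=+1, (15|17)=+1; (−1)^{-2·-2·8}·(+1)^-2·(+1)^-2 = +1.
v=2: v_2(a)=6, v_2(b)=8; units ≡ 3, 1 (mod 8); ε·ε+αω+βω = 1·0+6·0+8·1 ≡ 0  ⇒  (a,b)_2 = +1.
v=5: a=5^0·(≡4), b=5^1·(≡4) mod 5; (4|5)=+1, (4|5)=+1; (−1)^{0·1·2}·(+1)^1·(+1)^0 = +1.
v=23: a=23^4·(≡14), b=23^6·(≡16) mod 23; (14|23)=-1, (16|23)=+1; (−1)^{4·6·11}·(-1)^6·(+1)^4 = +1.
v=31: a=31^-4·(≡18), b=31^-6·(≡25) mod 31; (18|31)=+1, (25|31)=+1; (−1)^{-4·-6·15}·(+1)^-6·(+1)^-4 = +1.
v=11: a=11^4·(≡2), b=11^5·(≡4) mod 11; (2|11)=-1, (4|11)=+1; (−1)^{4·5·5}·(-1)^5·(+1)^4 = -1.
v=19: a=19^3·(≡4), b=19^5·(≡18) mod 19; (4|19)=+1, (18|19)=-1; (−1)^{3·5·9}·(+1)^5·(-1)^3 = +1.
|Ram(19, 21945)| = 2, even; anisotropic at {7, 11}.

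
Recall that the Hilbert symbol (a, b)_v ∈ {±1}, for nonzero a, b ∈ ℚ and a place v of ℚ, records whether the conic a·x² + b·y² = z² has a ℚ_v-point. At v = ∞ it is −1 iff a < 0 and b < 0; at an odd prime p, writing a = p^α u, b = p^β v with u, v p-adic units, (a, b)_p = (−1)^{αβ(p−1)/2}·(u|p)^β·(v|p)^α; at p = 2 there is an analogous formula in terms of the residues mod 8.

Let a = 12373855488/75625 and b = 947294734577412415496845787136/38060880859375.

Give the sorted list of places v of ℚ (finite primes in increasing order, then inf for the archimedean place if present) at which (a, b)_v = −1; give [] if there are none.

Mod squares: a ≡ 1653, b ≡ 181830. Check v ∈ {∞, 2, 3, 5, 11, 19, 29}.
v=5: a=5^-4·(≡3), b=5^-9·(≡1) mod 5; (3|5)=-1, (1|5)=+1; (−1)^{-4·-9·2}·(-1)^-9·(+1)^-4 = -1.
v=29: a=29^1·(≡6), b=29^3·(≡4) mod 29; (6|29)=+1, (4|29)=+1; (−1)^{1·3·14}·(+1)^3·(+1)^1 = +1.
v=19: a=19^3·(≡4), b=19^9·(≡13) mod 19; (4|19)=+1, (13|19)=-1; (−1)^{3·9·9}·(+1)^9·(-1)^3 = +1.
v=11: a=11^-2·(≡3), b=11^-7·(≡10) mod 11; (3|11)=+1, (10|11)=-1; (−1)^{-2·-7·5}·(+1)^-7·(-1)^-2 = +1.
v=2: v_2(a)=8, v_2(b)=23; units ≡ 5, 3 (mod 8); ε·ε+αω+βω = 0·1+8·1+23·1 ≡ 1  ⇒  (a,b)_2 = -1.
v=∞: 1653 > 0 and 181830 > 0  ⇒  (a,b)_∞ = +1.
v=3: a=3^5·(≡2), b=3^15·(≡1) mod 3; (2|3)=-1, (1|3)=+1; (−1)^{5·15·1}·(-1)^15·(+1)^5 = +1.
Ram(1653, 181830) = {2, 5}; no ℚ_2-point on the conic.

[2, 5]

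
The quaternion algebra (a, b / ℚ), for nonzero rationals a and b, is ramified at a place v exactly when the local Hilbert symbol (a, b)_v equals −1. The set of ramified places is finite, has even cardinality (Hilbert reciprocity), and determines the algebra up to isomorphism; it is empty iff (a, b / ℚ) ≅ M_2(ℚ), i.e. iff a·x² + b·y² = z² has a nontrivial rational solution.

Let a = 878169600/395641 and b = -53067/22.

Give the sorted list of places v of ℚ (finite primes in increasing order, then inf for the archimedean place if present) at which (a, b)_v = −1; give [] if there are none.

Mod squares: a ≡ 14, b ≡ -66. Check v ∈ {∞, 2, 3, 5, 7, 11, 17, 19, 37}.
v=37: a=37^-2·(≡29), b=37^0·(≡8) mod 37; (29|37)=-1, (8|37)=-1; (−1)^{-2·0·18}·(-1)^0·(-1)^-2 = +1.
v=∞: 14 > 0 and -66 < 0  ⇒  (a,b)_∞ = +1.
v=7: a=7^1·(≡4), b=7^2·(≡2) mod 7; (4|7)=+1, (2|7)=+1; (−1)^{1·2·3}·(+1)^2·(+1)^1 = +1.
v=3: a=3^4·(≡2), b=3^1·(≡2) mod 3; (2|3)=-1, (2|3)=-1; (−1)^{4·1·1}·(-1)^1·(-1)^4 = -1.
v=11: a=11^2·(≡5), b=11^-1·(≡4) mod 11; (5|11)=+1, (4|11)=+1; (−1)^{2·-1·5}·(+1)^-1·(+1)^2 = +1.
v=2: v_2(a)=9, v_2(b)=-1; units ≡ 7, 7 (mod 8); ε·ε+αω+βω = 1·1+9·0+-1·0 ≡ 1  ⇒  (a,b)_2 = -1.
v=19: a=19^0·(≡3), b=19^2·(≡8) mod 19; (3|19)=-1, (8|19)=-1; (−1)^{0·2·9}·(-1)^2·(-1)^0 = +1.
v=5: a=5^2·(≡4), b=5^0·(≡4) mod 5; (4|5)=+1, (4|5)=+1; (−1)^{2·0·2}·(+1)^0·(+1)^2 = +1.
v=17: a=17^-2·(≡10), b=17^0·(≡15) mod 17; (10|17)=-1, (15|17)=+1; (−1)^{-2·0·8}·(-1)^0·(+1)^-2 = +1.
|Ram(14, -66)| = 2, even; anisotropic at {2, 3}.

[2, 3]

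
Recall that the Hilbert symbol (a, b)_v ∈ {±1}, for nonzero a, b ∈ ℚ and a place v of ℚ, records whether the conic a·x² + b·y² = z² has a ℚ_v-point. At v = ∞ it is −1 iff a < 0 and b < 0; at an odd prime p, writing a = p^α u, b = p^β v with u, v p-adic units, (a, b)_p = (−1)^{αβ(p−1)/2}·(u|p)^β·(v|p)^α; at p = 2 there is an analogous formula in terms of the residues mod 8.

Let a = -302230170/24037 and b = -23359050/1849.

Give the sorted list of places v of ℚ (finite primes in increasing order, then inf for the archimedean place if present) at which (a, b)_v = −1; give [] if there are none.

(a, b) ≡ (-4290, -858) mod (ℚ^×)²; places V = {2, 3, 5, 11, 13, 29, 43, ∞}.
(a,b)_43: α=-2, u≡41; β=-2, v≡12 (mod 43); (41|43)=+1, (12|43)=-1; sign (−1)^0·+1^-2·-1^-2 = +1.
(a,b)_11: α=3, u≡7; β=3, v≡6 (mod 11); (7|11)=-1, (6|11)=-1; sign (−1)^1·-1^3·-1^3 = -1.
(a,b)_5: α=1, u≡3; β=2, v≡2 (mod 5); (3|5)=-1, (2|5)=-1; sign (−1)^0·-1^2·-1^1 = -1.
(a,b)_2: α=1, β=1; u≡7, v≡3 (mod 8); ε(u)ε(v)=1·1, αω(v)=1·1, βω(u)=1·0; sum ≡ 0  ⇒  +1.
(a,b)_∞: sgn(-4290)=−, sgn(-858)=−, so -1.
(a,b)_13: α=-1, u≡6; β=1, v≡12 (mod 13); (6|13)=-1, (12|13)=+1; sign (−1)^0·-1^1·+1^-1 = -1.
(a,b)_29: α=2, u≡15; β=0, v≡2 (mod 29); (15|29)=-1, (2|29)=-1; sign (−1)^0·-1^0·-1^2 = +1.
(a,b)_3: α=3, u≡1; β=3, v≡2 (mod 3); (1|3)=+1, (2|3)=-1; sign (−1)^1·+1^3·-1^3 = +1.
(-4290, -858 / ℚ) ramifies at {5, 11, 13, ∞}: a division algebra.

[5, 11, 13, inf]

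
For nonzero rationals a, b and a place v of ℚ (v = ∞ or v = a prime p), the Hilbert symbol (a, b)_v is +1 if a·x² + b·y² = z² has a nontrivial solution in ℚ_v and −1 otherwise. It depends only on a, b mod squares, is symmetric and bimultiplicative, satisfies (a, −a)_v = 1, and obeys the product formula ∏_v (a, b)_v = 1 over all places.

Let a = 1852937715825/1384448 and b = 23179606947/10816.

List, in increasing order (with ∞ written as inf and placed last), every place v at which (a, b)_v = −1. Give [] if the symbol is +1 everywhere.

(a, b) ≡ (6859874, 13243) mod (ℚ^×)²; places V = {2, 3, 5, 7, 13, 17, 19, 37, 41, ∞}.
(a,b)_7: α=5, u≡6; β=4, v≡6 (mod 7); (6|7)=-1, (6|7)=-1; sign (−1)^0·-1^4·-1^5 = -1.
(a,b)_37: α=1, u≡23; β=0, v≡26 (mod 37); (23|37)=-1, (26|37)=+1; sign (−1)^0·-1^0·+1^1 = +1.
(a,b)_19: α=1, u≡14; β=1, v≡2 (mod 19); (14|19)=-1, (2|19)=-1; sign (−1)^1·-1^1·-1^1 = -1.
(a,b)_3: α=2, u≡2; β=6, v≡1 (mod 3); (2|3)=-1, (1|3)=+1; sign (−1)^0·-1^6·+1^2 = +1.
(a,b)_2: α=-13, β=-6; u≡1, v≡3 (mod 8); ε(u)ε(v)=0·1, αω(v)=-13·1, βω(u)=-6·0; sum ≡ 1  ⇒  -1.
(a,b)_∞: sgn(6859874)=+, sgn(13243)=+, so +1.
(a,b)_5: α=2, u≡1; β=0, v≡2 (mod 5); (1|5)=+1, (2|5)=-1; sign (−1)^0·+1^0·-1^2 = +1.
(a,b)_17: α=1, u≡6; β=1, v≡6 (mod 17); (6|17)=-1, (6|17)=-1; sign (−1)^0·-1^1·-1^1 = +1.
(a,b)_13: α=-2, u≡7; β=-2, v≡10 (mod 13); (7|13)=-1, (10|13)=+1; sign (−1)^0·-1^-2·+1^-2 = +1.
(a,b)_41: α=1, u≡30; β=1, v≡9 (mod 41); (30|41)=-1, (9|41)=+1; sign (−1)^0·-1^1·+1^1 = -1.
(6859874, 13243 / ℚ) ramifies at {2, 7, 19, 41}: a division algebra.

[2, 7, 19, 41]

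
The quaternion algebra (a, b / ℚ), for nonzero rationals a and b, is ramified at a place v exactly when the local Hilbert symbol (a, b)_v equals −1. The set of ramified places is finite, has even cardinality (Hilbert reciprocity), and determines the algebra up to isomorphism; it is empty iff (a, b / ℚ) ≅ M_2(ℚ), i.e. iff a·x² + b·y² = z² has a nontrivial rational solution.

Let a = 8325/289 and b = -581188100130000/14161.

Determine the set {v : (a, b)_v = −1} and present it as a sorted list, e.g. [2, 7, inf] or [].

[29, 31]

(a, b) ≡ (37, -524117) mod (ℚ^×)²; places V = {2, 3, 5, 7, 11, 17, 29, 31, 37, 53, ∞}.
(a,b)_3: α=2, u≡1; β=4, v≡1 (mod 3); (1|3)=+1, (1|3)=+1; sign (−1)^0·+1^4·+1^2 = +1.
(a,b)_37: α=1, u≡26; β=2, v≡10 (mod 37); (26|37)=+1, (10|37)=+1; sign (−1)^0·+1^2·+1^1 = +1.
(a,b)_17: α=-2, u≡12; β=-2, v≡6 (mod 17); (12|17)=-1, (6|17)=-1; sign (−1)^0·-1^-2·-1^-2 = +1.
(a,b)_2: α=0, β=4; u≡5, v≡3 (mod 8); ε(u)ε(v)=0·1, αω(v)=0·1, βω(u)=4·1; sum ≡ 0  ⇒  +1.
(a,b)_11: α=0, u≡3; β=1, v≡3 (mod 11); (3|11)=+1, (3|11)=+1; sign (−1)^0·+1^1·+1^0 = +1.
(a,b)_5: α=2, u≡2; β=4, v≡2 (mod 5); (2|5)=-1, (2|5)=-1; sign (−1)^0·-1^4·-1^2 = +1.
(a,b)_29: α=0, u≡27; β=1, v≡25 (mod 29); (27|29)=-1, (25|29)=+1; sign (−1)^0·-1^1·+1^0 = -1.
(a,b)_31: α=0, u≡11; β=1, v≡10 (mod 31); (11|31)=-1, (10|31)=+1; sign (−1)^0·-1^1·+1^0 = -1.
(a,b)_7: α=0, u≡1; β=-2, v≡4 (mod 7); (1|7)=+1, (4|7)=+1; sign (−1)^0·+1^-2·+1^0 = +1.
(a,b)_∞: sgn(37)=+, sgn(-524117)=−, so +1.
(a,b)_53: α=0, u≡9; β=1, v≡12 (mod 53); (9|53)=+1, (12|53)=-1; sign (−1)^0·+1^1·-1^0 = +1.
(37, -524117 / ℚ) ramifies at {29, 31}: a division algebra.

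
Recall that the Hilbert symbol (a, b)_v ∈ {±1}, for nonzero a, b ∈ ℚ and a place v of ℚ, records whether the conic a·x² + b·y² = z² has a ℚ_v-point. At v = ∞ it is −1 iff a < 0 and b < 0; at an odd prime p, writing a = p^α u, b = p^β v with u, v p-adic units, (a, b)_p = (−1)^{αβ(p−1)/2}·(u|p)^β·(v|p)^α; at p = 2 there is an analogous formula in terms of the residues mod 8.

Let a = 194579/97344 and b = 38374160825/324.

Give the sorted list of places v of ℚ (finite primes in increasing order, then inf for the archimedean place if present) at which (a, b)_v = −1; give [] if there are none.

Mod squares: a ≡ 11, b ≡ 12685673. Check v ∈ {∞, 2, 3, 5, 7, 11, 13, 19, 23, 29}.
v=5: a=5^0·(≡1), b=5^2·(≡2) mod 5; (1|5)=+1, (2|5)=-1; (−1)^{0·2·2}·(+1)^2·(-1)^0 = +1.
v=13: a=13^-2·(≡2), b=13^1·(≡8) mod 13; (2|13)=-1, (8|13)=-1; (−1)^{-2·1·6}·(-1)^1·(-1)^-2 = -1.
v=7: a=7^2·(≡1), b=7^1·(≡1) mod 7; (1|7)=+1, (1|7)=+1; (−1)^{2·1·3}·(+1)^1·(+1)^2 = +1.
v=3: a=3^-2·(≡2), b=3^-4·(≡2) mod 3; (2|3)=-1, (2|3)=-1; (−1)^{-2·-4·1}·(-1)^-4·(-1)^-2 = +1.
v=11: a=11^1·(≡9), b=11^3·(≡4) mod 11; (9|11)=+1, (4|11)=+1; (−1)^{1·3·5}·(+1)^3·(+1)^1 = -1.
v=19: a=19^2·(≡1), b=19^1·(≡9) mod 19; (1|19)=+1, (9|19)=+1; (−1)^{2·1·9}·(+1)^1·(+1)^2 = +1.
v=2: v_2(a)=-6, v_2(b)=-2; units ≡ 3, 1 (mod 8); ε·ε+αω+βω = 1·0+-6·0+-2·1 ≡ 0  ⇒  (a,b)_2 = +1.
v=29: a=29^0·(≡27), b=29^1·(≡25) mod 29; (27|29)=-1, (25|29)=+1; (−1)^{0·1·14}·(-1)^1·(+1)^0 = -1.
v=23: a=23^0·(≡20), b=23^1·(≡20) mod 23; (20|23)=-1, (20|23)=-1; (−1)^{0·1·11}·(-1)^1·(-1)^0 = -1.
v=∞: 11 > 0 and 12685673 > 0  ⇒  (a,b)_∞ = +1.
Ram(11, 12685673) = {11, 13, 23, 29}; no ℚ_11-point on the conic.

[11, 13, 23, 29]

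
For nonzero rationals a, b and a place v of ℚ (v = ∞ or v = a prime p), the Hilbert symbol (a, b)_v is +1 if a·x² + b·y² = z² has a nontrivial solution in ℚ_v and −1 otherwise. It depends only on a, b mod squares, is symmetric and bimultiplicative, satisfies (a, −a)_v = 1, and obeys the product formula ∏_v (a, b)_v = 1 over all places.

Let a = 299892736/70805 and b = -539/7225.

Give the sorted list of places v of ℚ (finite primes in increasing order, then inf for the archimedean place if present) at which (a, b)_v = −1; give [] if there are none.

[2, 13]

(a, b) ≡ (1430, -11) mod (ℚ^×)²; places V = {2, 5, 7, 11, 13, 17, ∞}.
(a,b)_11: α=1, u≡9; β=1, v≡8 (mod 11); (9|11)=+1, (8|11)=-1; sign (−1)^1·+1^1·-1^1 = +1.
(a,b)_13: α=1, u≡6; β=0, v≡2 (mod 13); (6|13)=-1, (2|13)=-1; sign (−1)^0·-1^0·-1^1 = -1.
(a,b)_5: α=-1, u≡1; β=-2, v≡4 (mod 5); (1|5)=+1, (4|5)=+1; sign (−1)^0·+1^-2·+1^-1 = +1.
(a,b)_2: α=21, β=0; u≡3, v≡5 (mod 8); ε(u)ε(v)=1·0, αω(v)=21·1, βω(u)=0·1; sum ≡ 1  ⇒  -1.
(a,b)_7: α=-2, u≡1; β=2, v≡3 (mod 7); (1|7)=+1, (3|7)=-1; sign (−1)^0·+1^2·-1^-2 = +1.
(a,b)_17: α=-2, u≡15; β=-2, v≡7 (mod 17); (15|17)=+1, (7|17)=-1; sign (−1)^0·+1^-2·-1^-2 = +1.
(a,b)_∞: sgn(1430)=+, sgn(-11)=−, so +1.
(1430, -11 / ℚ) ramifies at {2, 13}: a division algebra.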